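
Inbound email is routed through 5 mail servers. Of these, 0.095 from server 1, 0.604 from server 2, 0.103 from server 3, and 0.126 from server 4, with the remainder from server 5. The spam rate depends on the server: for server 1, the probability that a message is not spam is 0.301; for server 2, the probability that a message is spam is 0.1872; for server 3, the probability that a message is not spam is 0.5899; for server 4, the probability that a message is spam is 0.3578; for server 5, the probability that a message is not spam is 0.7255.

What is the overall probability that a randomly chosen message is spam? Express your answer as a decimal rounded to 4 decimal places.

P(5) = 1 − (0.095 + 0.604 + 0.103 + 0.126) = 0.072.
P(S|1) = 1 − 0.301 = 0.699.
P(S|3) = 1 − 0.5899 = 0.4101.
P(S|5) = 1 − 0.7255 = 0.2745.
P(S) = P(S|1)·P(1) + P(S|2)·P(2) + P(S|3)·P(3) + P(S|4)·P(4) + P(S|5)·P(5)
      = 0.699·0.095 + 0.1872·0.604 + 0.4101·0.103 + 0.3578·0.126 + 0.2745·0.072
      = 0.066405 + 0.1130688 + 0.0422403 + 0.0450828 + 0.019764 = 0.2865609

P(S) ≈ 0.2866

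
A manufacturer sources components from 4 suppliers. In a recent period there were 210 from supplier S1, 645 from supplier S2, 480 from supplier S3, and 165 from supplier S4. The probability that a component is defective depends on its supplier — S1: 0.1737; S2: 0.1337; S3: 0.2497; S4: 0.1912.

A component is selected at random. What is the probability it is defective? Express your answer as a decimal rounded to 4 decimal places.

P(D) ≈ 0.1827

Total: 210 + 645 + 480 + 165 = 1500.
P(S1) = 210/1500 = 0.14. P(S2) = 645/1500 = 0.43. P(S3) = 480/1500 = 0.32. P(S4) = 165/1500 = 0.11.
P(D) = P(D|S1)·P(S1) + P(D|S2)·P(S2) + P(D|S3)·P(S3) + P(D|S4)·P(S4)
      = 0.1737·0.14 + 0.1337·0.43 + 0.2497·0.32 + 0.1912·0.11
      = 0.024318 + 0.057491 + 0.079904 + 0.021032 = 0.182745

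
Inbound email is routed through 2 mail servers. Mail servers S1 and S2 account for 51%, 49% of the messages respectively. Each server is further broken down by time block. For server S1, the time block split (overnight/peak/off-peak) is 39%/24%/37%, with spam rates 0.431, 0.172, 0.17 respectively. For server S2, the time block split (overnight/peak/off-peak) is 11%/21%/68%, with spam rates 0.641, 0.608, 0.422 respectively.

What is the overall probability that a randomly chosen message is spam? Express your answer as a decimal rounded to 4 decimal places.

0.3766

P(S|S1) = 0.39·0.431 + 0.24·0.172 + 0.37·0.17 = 0.16809 + 0.04128 + 0.0629 = 0.27227
P(S|S2) = 0.11·0.641 + 0.21·0.608 + 0.68·0.422 = 0.07051 + 0.12768 + 0.28696 = 0.48515
By total probability over the outer partition,
P(S) = 0.51·0.27227 + 0.49·0.48515
      = 0.1388577 + 0.2377235 = 0.3765812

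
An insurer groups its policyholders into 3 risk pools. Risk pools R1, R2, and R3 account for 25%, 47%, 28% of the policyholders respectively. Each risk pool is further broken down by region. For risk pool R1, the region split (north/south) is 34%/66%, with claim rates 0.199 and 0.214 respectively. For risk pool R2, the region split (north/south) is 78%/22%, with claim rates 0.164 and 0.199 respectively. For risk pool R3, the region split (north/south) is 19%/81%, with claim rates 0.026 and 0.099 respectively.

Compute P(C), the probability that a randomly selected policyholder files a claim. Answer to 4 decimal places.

0.1568

P(C|R1) = 0.34·0.199 + 0.66·0.214 = 0.06766 + 0.14124 = 0.2089
P(C|R2) = 0.78·0.164 + 0.22·0.199 = 0.12792 + 0.04378 = 0.1717
P(C|R3) = 0.19·0.026 + 0.81·0.099 = 0.00494 + 0.08019 = 0.08513
Then overall,
P(C) = 0.25·0.2089 + 0.47·0.1717 + 0.28·0.08513
      = 0.052225 + 0.080699 + 0.0238364 = 0.1567604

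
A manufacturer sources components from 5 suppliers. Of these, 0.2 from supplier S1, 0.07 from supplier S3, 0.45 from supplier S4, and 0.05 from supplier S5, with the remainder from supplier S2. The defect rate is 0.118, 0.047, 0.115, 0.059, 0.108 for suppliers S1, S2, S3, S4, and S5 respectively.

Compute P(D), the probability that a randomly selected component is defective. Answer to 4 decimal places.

P(S2) = 1 − (0.2 + 0.07 + 0.45 + 0.05) = 0.23.
Using total probability over the partition,
P(D) = P(D|S1)·P(S1) + P(D|S2)·P(S2) + P(D|S3)·P(S3) + P(D|S4)·P(S4) + P(D|S5)·P(S5)
      = 0.118·0.2 + 0.047·0.23 + 0.115·0.07 + 0.059·0.45 + 0.108·0.05
      = 0.0236 + 0.01081 + 0.00805 + 0.02655 + 0.0054 = 0.07441

P(D) ≈ 0.0744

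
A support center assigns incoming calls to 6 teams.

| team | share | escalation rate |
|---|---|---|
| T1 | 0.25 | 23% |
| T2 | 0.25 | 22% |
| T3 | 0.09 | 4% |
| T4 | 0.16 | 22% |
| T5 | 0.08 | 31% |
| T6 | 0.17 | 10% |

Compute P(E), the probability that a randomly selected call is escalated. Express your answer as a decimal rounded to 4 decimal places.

0.1931

Using total probability over the partition,
P(E) = P(E|T1)·P(T1) + P(E|T2)·P(T2) + P(E|T3)·P(T3) + P(E|T4)·P(T4) + P(E|T5)·P(T5) + P(E|T6)·P(T6)
      = 0.23·0.25 + 0.22·0.25 + 0.04·0.09 + 0.22·0.16 + 0.31·0.08 + 0.1·0.17
      = 0.0575 + 0.055 + 0.0036 + 0.0352 + 0.0248 + 0.017 = 0.1931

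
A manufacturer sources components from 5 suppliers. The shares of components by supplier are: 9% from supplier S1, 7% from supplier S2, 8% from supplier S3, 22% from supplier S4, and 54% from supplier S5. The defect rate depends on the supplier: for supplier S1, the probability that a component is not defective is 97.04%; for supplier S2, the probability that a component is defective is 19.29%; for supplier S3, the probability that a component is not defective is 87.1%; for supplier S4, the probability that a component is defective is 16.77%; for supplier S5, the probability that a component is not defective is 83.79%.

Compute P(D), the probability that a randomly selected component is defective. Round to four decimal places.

P(D) ≈ 0.1509

P(D|S1) = 1 − 0.9704 = 0.0296.
P(D|S3) = 1 − 0.871 = 0.129.
P(D|S5) = 1 − 0.8379 = 0.1621.
Using total probability over the partition,
P(D) = P(D|S1)·P(S1) + P(D|S2)·P(S2) + P(D|S3)·P(S3) + P(D|S4)·P(S4) + P(D|S5)·P(S5)
      = 0.0296·0.09 + 0.1929·0.07 + 0.129·0.08 + 0.1677·0.22 + 0.1621·0.54
      = 0.002664 + 0.013503 + 0.01032 + 0.036894 + 0.087534 = 0.150915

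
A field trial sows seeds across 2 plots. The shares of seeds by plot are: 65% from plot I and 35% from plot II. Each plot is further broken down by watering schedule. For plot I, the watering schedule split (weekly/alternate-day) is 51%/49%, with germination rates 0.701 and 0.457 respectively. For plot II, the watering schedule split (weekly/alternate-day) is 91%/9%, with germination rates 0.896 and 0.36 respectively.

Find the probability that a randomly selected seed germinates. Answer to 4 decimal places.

P(G|I) = 0.51·0.701 + 0.49·0.457 = 0.35751 + 0.22393 = 0.58144
P(G|II) = 0.91·0.896 + 0.09·0.36 = 0.81536 + 0.0324 = 0.84776
Then overall,
P(G) = 0.65·0.58144 + 0.35·0.84776
      = 0.377936 + 0.296716 = 0.674652

P(G) ≈ 0.6747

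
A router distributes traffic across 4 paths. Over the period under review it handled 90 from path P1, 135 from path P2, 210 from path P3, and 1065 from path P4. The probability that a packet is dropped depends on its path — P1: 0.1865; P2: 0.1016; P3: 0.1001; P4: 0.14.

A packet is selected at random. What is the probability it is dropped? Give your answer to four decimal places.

P(L) ≈ 0.1337

Total: 90 + 135 + 210 + 1065 = 1500.
P(P1) = 90/1500 = 0.06. P(P2) = 135/1500 = 0.09. P(P3) = 210/1500 = 0.14. P(P4) = 1065/1500 = 0.71.
P(L) = P(L|P1)·P(P1) + P(L|P2)·P(P2) + P(L|P3)·P(P3) + P(L|P4)·P(P4)
      = 0.1865·0.06 + 0.1016·0.09 + 0.1001·0.14 + 0.14·0.71
      = 0.01119 + 0.009144 + 0.014014 + 0.0994 = 0.133748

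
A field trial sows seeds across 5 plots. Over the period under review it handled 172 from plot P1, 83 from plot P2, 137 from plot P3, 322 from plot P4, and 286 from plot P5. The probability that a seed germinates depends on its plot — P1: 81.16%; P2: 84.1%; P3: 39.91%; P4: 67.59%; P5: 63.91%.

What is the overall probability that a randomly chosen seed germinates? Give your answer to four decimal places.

0.6645

Total: 172 + 83 + 137 + 322 + 286 = 1000.
P(P1) = 172/1000 = 0.172. P(P2) = 83/1000 = 0.083. P(P3) = 137/1000 = 0.137. P(P4) = 322/1000 = 0.322. P(P5) = 286/1000 = 0.286.
By the law of total probability,
P(G) = P(G|P1)·P(P1) + P(G|P2)·P(P2) + P(G|P3)·P(P3) + P(G|P4)·P(P4) + P(G|P5)·P(P5)
      = 0.8116·0.172 + 0.841·0.083 + 0.3991·0.137 + 0.6759·0.322 + 0.6391·0.286
      = 0.1395952 + 0.069803 + 0.0546767 + 0.2176398 + 0.1827826 = 0.6644973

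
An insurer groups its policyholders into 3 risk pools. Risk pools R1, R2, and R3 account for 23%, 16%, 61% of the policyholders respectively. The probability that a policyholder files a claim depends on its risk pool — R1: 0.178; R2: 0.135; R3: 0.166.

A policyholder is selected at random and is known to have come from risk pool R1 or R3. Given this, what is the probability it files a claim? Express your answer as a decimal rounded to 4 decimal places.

Let S = {R1, R3}.
P(S) = 0.23 + 0.61 = 0.84.
P(C ∩ S) = 0.178·0.23 + 0.166·0.61 = 0.04094 + 0.10126 = 0.1422.
P(C | S) = 0.1422 / 0.84 = 0.169286…

P(C|S) ≈ 0.1693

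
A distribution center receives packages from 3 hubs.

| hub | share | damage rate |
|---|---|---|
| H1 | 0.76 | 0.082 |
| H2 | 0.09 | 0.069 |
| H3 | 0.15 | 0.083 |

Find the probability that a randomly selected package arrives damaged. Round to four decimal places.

P(D) = P(D|H1)·P(H1) + P(D|H2)·P(H2) + P(D|H3)·P(H3)
      = 0.082·0.76 + 0.069·0.09 + 0.083·0.15
      = 0.06232 + 0.00621 + 0.01245 = 0.08098

P(D) ≈ 0.0810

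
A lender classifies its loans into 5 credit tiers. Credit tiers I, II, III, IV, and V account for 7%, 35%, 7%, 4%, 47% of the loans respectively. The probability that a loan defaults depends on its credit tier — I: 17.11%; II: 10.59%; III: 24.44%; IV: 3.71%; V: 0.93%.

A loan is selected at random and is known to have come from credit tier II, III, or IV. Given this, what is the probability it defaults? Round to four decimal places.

Let S = {II, III, IV}.
P(S) = 0.35 + 0.07 + 0.04 = 0.46.
P(D ∩ S) = 0.1059·0.35 + 0.2444·0.07 + 0.0371·0.04 = 0.037065 + 0.017108 + 0.001484 = 0.055657.
P(D | S) = 0.055657 / 0.46 = 0.120993…

P(D|S) ≈ 0.1210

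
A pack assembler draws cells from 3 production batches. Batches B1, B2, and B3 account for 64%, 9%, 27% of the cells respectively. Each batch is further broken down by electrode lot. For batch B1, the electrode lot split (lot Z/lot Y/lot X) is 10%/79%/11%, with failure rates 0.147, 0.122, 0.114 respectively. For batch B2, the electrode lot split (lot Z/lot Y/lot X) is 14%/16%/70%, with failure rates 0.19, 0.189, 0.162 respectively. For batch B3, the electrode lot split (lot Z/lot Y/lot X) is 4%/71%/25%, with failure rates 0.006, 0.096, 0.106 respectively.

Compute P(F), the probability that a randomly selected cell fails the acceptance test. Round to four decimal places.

P(F) ≈ 0.1201

P(F|B1) = 0.1·0.147 + 0.79·0.122 + 0.11·0.114 = 0.0147 + 0.09638 + 0.01254 = 0.12362
P(F|B2) = 0.14·0.19 + 0.16·0.189 + 0.7·0.162 = 0.0266 + 0.03024 + 0.1134 = 0.17024
P(F|B3) = 0.04·0.006 + 0.71·0.096 + 0.25·0.106 = 0.00024 + 0.06816 + 0.0265 = 0.0949
Then overall,
P(F) = 0.64·0.12362 + 0.09·0.17024 + 0.27·0.0949
      = 0.0791168 + 0.0153216 + 0.025623 = 0.1200614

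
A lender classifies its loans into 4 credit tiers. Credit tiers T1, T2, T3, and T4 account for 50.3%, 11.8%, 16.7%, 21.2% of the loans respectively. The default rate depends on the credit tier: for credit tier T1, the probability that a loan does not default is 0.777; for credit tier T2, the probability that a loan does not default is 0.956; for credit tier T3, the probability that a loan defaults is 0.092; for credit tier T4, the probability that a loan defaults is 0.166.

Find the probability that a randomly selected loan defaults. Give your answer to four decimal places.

P(D) ≈ 0.1679

P(D|T1) = 1 − 0.777 = 0.223.
P(D|T2) = 1 − 0.956 = 0.044.
P(D) = P(D|T1)·P(T1) + P(D|T2)·P(T2) + P(D|T3)·P(T3) + P(D|T4)·P(T4)
      = 0.223·0.503 + 0.044·0.118 + 0.092·0.167 + 0.166·0.212
      = 0.112169 + 0.005192 + 0.015364 + 0.035192 = 0.167917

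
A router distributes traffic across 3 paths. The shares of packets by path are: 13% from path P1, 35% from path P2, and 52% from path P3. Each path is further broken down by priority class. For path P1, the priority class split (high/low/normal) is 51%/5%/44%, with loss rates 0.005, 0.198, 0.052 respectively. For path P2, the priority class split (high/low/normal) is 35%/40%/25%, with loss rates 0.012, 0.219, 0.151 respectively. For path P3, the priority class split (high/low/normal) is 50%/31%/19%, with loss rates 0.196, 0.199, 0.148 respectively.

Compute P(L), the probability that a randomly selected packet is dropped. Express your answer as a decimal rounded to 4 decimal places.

P(L) ≈ 0.1476

P(L|P1) = 0.51·0.005 + 0.05·0.198 + 0.44·0.052 = 0.00255 + 0.0099 + 0.02288 = 0.03533
P(L|P2) = 0.35·0.012 + 0.4·0.219 + 0.25·0.151 = 0.0042 + 0.0876 + 0.03775 = 0.12955
P(L|P3) = 0.5·0.196 + 0.31·0.199 + 0.19·0.148 = 0.098 + 0.06169 + 0.02812 = 0.18781
Then overall,
P(L) = 0.13·0.03533 + 0.35·0.12955 + 0.52·0.18781
      = 0.0045929 + 0.0453425 + 0.0976612 = 0.1475966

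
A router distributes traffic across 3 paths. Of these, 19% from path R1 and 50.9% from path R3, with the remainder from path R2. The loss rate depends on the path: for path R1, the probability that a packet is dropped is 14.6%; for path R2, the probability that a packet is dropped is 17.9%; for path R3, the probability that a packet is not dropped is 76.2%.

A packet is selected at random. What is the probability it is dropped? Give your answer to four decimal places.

P(R2) = 1 − (0.19 + 0.509) = 0.301.
P(L|R3) = 1 − 0.762 = 0.238.
P(L) = P(L|R1)·P(R1) + P(L|R2)·P(R2) + P(L|R3)·P(R3)
      = 0.146·0.19 + 0.179·0.301 + 0.238·0.509
      = 0.02774 + 0.053879 + 0.121142 = 0.202761

0.2028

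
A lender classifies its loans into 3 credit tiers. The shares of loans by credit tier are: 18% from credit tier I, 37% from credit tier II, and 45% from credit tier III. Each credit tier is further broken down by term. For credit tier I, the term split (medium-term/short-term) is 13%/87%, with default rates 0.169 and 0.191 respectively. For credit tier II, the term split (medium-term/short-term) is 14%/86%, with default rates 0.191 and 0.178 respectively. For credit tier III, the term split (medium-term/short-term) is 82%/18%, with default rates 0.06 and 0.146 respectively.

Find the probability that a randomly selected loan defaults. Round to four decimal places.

P(D|I) = 0.13·0.169 + 0.87·0.191 = 0.02197 + 0.16617 = 0.18814
P(D|II) = 0.14·0.191 + 0.86·0.178 = 0.02674 + 0.15308 = 0.17982
P(D|III) = 0.82·0.06 + 0.18·0.146 = 0.0492 + 0.02628 = 0.07548
By total probability over the outer partition,
P(D) = 0.18·0.18814 + 0.37·0.17982 + 0.45·0.07548
      = 0.0338652 + 0.0665334 + 0.033966 = 0.1343646

0.1344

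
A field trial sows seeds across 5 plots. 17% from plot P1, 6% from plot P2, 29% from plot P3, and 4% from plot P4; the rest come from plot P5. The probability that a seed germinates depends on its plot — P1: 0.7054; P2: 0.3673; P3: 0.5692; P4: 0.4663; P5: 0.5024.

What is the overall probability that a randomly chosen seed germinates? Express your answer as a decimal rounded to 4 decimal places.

0.5467

P(P5) = 1 − (0.17 + 0.06 + 0.29 + 0.04) = 0.44.
P(G) = P(G|P1)·P(P1) + P(G|P2)·P(P2) + P(G|P3)·P(P3) + P(G|P4)·P(P4) + P(G|P5)·P(P5)
      = 0.7054·0.17 + 0.3673·0.06 + 0.5692·0.29 + 0.4663·0.04 + 0.5024·0.44
      = 0.119918 + 0.022038 + 0.165068 + 0.018652 + 0.221056 = 0.546732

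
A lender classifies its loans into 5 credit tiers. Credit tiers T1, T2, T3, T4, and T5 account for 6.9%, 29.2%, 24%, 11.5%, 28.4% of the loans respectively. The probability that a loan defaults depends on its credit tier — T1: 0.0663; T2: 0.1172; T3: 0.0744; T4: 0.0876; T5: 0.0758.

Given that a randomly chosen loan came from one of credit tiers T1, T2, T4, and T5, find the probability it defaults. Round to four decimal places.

Let S = {T1, T2, T4, T5}.
P(S) = 0.069 + 0.292 + 0.115 + 0.284 = 0.76.
P(D ∩ S) = 0.0663·0.069 + 0.1172·0.292 + 0.0876·0.115 + 0.0758·0.284 = 0.0045747 + 0.0342224 + 0.010074 + 0.0215272 = 0.0703983.
P(D | S) = 0.0703983 / 0.76 = 0.092629…

P(D|S) ≈ 0.0926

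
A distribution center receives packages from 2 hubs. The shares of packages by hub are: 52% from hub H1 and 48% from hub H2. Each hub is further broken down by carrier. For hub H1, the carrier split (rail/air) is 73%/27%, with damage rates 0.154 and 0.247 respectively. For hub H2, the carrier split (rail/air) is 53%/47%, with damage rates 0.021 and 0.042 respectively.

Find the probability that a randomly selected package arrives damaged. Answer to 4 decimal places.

P(D|H1) = 0.73·0.154 + 0.27·0.247 = 0.11242 + 0.06669 = 0.17911
P(D|H2) = 0.53·0.021 + 0.47·0.042 = 0.01113 + 0.01974 = 0.03087
By total probability over the outer partition,
P(D) = 0.52·0.17911 + 0.48·0.03087
      = 0.0931372 + 0.0148176 = 0.1079548

0.1080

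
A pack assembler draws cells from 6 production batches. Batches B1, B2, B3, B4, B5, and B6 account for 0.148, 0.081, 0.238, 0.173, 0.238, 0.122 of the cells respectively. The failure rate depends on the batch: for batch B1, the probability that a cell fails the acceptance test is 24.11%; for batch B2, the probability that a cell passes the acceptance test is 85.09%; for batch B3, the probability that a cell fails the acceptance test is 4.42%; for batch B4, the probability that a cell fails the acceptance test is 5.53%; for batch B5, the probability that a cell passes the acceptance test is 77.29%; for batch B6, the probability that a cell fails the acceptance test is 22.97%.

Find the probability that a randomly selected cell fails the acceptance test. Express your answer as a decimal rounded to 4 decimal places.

0.1499

P(F|B2) = 1 − 0.8509 = 0.1491.
P(F|B5) = 1 − 0.7729 = 0.2271.
P(F) = P(F|B1)·P(B1) + P(F|B2)·P(B2) + P(F|B3)·P(B3) + P(F|B4)·P(B4) + P(F|B5)·P(B5) + P(F|B6)·P(B6)
      = 0.2411·0.148 + 0.1491·0.081 + 0.0442·0.238 + 0.0553·0.173 + 0.2271·0.238 + 0.2297·0.122
      = 0.0356828 + 0.0120771 + 0.0105196 + 0.0095669 + 0.0540498 + 0.0280234 = 0.1499196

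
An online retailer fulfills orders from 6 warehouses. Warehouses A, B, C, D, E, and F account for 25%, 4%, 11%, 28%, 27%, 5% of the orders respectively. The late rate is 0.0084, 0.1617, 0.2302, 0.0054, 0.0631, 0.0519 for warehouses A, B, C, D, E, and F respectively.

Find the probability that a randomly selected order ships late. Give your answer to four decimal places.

0.0550

By the law of total probability,
P(L) = P(L|A)·P(A) + P(L|B)·P(B) + P(L|C)·P(C) + P(L|D)·P(D) + P(L|E)·P(E) + P(L|F)·P(F)
      = 0.0084·0.25 + 0.1617·0.04 + 0.2302·0.11 + 0.0054·0.28 + 0.0631·0.27 + 0.0519·0.05
      = 0.0021 + 0.006468 + 0.025322 + 0.001512 + 0.017037 + 0.002595 = 0.055034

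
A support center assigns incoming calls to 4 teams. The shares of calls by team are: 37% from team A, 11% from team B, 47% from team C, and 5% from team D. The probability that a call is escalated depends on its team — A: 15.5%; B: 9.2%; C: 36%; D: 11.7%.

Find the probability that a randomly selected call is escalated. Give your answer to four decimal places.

0.2425

P(E) = P(E|A)·P(A) + P(E|B)·P(B) + P(E|C)·P(C) + P(E|D)·P(D)
      = 0.155·0.37 + 0.092·0.11 + 0.36·0.47 + 0.117·0.05
      = 0.05735 + 0.01012 + 0.1692 + 0.00585 = 0.24252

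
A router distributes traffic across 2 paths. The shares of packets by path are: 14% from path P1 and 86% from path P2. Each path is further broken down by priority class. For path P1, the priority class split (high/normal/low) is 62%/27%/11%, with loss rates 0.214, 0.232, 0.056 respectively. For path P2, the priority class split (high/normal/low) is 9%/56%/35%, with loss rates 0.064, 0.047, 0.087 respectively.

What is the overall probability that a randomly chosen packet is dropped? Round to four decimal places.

P(L) ≈ 0.0820

P(L|P1) = 0.62·0.214 + 0.27·0.232 + 0.11·0.056 = 0.13268 + 0.06264 + 0.00616 = 0.20148
P(L|P2) = 0.09·0.064 + 0.56·0.047 + 0.35·0.087 = 0.00576 + 0.02632 + 0.03045 = 0.06253
By total probability over the outer partition,
P(L) = 0.14·0.20148 + 0.86·0.06253
      = 0.0282072 + 0.0537758 = 0.081983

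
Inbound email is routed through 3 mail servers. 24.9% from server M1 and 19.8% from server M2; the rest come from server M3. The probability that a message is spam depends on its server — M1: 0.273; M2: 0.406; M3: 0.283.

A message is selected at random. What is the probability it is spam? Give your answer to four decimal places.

P(M3) = 1 − (0.249 + 0.198) = 0.553.
Summing over the partition,
P(S) = P(S|M1)·P(M1) + P(S|M2)·P(M2) + P(S|M3)·P(M3)
      = 0.273·0.249 + 0.406·0.198 + 0.283·0.553
      = 0.067977 + 0.080388 + 0.156499 = 0.304864

0.3049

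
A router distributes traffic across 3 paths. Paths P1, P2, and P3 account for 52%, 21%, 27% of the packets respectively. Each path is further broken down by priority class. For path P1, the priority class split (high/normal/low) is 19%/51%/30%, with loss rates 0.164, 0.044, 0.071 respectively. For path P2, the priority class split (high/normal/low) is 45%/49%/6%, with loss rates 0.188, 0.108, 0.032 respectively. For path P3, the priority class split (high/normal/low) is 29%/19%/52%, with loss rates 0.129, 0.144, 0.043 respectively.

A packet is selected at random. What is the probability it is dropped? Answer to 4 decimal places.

P(L) ≈ 0.0918

P(L|P1) = 0.19·0.164 + 0.51·0.044 + 0.3·0.071 = 0.03116 + 0.02244 + 0.0213 = 0.0749
P(L|P2) = 0.45·0.188 + 0.49·0.108 + 0.06·0.032 = 0.0846 + 0.05292 + 0.00192 = 0.13944
P(L|P3) = 0.29·0.129 + 0.19·0.144 + 0.52·0.043 = 0.03741 + 0.02736 + 0.02236 = 0.08713
Then overall,
P(L) = 0.52·0.0749 + 0.21·0.13944 + 0.27·0.08713
      = 0.038948 + 0.0292824 + 0.0235251 = 0.0917555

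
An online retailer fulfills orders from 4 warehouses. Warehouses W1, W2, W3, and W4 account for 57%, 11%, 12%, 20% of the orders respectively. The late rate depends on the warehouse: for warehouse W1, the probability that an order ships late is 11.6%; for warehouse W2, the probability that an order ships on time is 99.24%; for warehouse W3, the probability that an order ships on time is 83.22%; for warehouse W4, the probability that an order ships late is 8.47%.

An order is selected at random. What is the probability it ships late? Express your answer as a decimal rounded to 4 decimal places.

P(L|W2) = 1 − 0.9924 = 0.0076.
P(L|W3) = 1 − 0.8322 = 0.1678.
Using total probability over the partition,
P(L) = P(L|W1)·P(W1) + P(L|W2)·P(W2) + P(L|W3)·P(W3) + P(L|W4)·P(W4)
      = 0.116·0.57 + 0.0076·0.11 + 0.1678·0.12 + 0.0847·0.2
      = 0.06612 + 0.000836 + 0.020136 + 0.01694 = 0.104032

P(L) ≈ 0.1040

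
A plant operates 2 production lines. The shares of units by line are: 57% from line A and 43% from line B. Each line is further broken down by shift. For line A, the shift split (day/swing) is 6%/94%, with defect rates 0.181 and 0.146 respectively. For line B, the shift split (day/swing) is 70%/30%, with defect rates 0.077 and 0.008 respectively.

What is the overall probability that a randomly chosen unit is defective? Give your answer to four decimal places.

P(D|A) = 0.06·0.181 + 0.94·0.146 = 0.01086 + 0.13724 = 0.1481
P(D|B) = 0.7·0.077 + 0.3·0.008 = 0.0539 + 0.0024 = 0.0563
Then overall,
P(D) = 0.57·0.1481 + 0.43·0.0563
      = 0.084417 + 0.024209 = 0.108626

P(D) ≈ 0.1086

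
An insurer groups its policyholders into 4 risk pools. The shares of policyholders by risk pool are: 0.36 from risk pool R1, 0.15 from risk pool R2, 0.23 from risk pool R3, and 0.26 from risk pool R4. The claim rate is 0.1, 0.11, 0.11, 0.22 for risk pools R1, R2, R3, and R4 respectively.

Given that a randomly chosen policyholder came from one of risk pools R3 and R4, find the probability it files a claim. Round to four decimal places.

Let S = {R3, R4}.
P(S) = 0.23 + 0.26 = 0.49.
P(C ∩ S) = 0.11·0.23 + 0.22·0.26 = 0.0253 + 0.0572 = 0.0825.
P(C | S) = 0.0825 / 0.49 = 0.168367…

P(C|S) ≈ 0.1684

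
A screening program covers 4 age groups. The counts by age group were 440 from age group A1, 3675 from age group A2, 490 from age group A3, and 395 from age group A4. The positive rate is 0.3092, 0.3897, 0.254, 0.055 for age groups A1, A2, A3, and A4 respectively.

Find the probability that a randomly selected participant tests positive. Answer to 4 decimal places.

P(T) ≈ 0.3429

Total: 440 + 3675 + 490 + 395 = 5000.
P(A1) = 440/5000 = 0.088. P(A2) = 3675/5000 = 0.735. P(A3) = 490/5000 = 0.098. P(A4) = 395/5000 = 0.079.
P(T) = P(T|A1)·P(A1) + P(T|A2)·P(A2) + P(T|A3)·P(A3) + P(T|A4)·P(A4)
      = 0.3092·0.088 + 0.3897·0.735 + 0.254·0.098 + 0.055·0.079
      = 0.0272096 + 0.2864295 + 0.024892 + 0.004345 = 0.3428761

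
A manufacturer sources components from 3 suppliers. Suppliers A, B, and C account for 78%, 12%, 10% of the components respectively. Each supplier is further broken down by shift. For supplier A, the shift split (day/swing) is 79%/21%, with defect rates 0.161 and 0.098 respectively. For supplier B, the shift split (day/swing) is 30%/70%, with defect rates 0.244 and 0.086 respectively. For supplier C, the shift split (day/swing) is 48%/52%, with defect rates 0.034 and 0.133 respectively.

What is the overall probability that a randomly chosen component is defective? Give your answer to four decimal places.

P(D) ≈ 0.1398

P(D|A) = 0.79·0.161 + 0.21·0.098 = 0.12719 + 0.02058 = 0.14777
P(D|B) = 0.3·0.244 + 0.7·0.086 = 0.0732 + 0.0602 = 0.1334
P(D|C) = 0.48·0.034 + 0.52·0.133 = 0.01632 + 0.06916 = 0.08548
By total probability over the outer partition,
P(D) = 0.78·0.14777 + 0.12·0.1334 + 0.1·0.08548
      = 0.1152606 + 0.016008 + 0.008548 = 0.1398166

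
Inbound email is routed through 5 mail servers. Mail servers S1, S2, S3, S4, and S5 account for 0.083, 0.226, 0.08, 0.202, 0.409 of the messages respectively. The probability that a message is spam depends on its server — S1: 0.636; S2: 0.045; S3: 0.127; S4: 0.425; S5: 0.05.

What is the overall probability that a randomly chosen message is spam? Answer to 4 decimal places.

P(S) ≈ 0.1794

P(S) = P(S|S1)·P(S1) + P(S|S2)·P(S2) + P(S|S3)·P(S3) + P(S|S4)·P(S4) + P(S|S5)·P(S5)
      = 0.636·0.083 + 0.045·0.226 + 0.127·0.08 + 0.425·0.202 + 0.05·0.409
      = 0.052788 + 0.01017 + 0.01016 + 0.08585 + 0.02045 = 0.179418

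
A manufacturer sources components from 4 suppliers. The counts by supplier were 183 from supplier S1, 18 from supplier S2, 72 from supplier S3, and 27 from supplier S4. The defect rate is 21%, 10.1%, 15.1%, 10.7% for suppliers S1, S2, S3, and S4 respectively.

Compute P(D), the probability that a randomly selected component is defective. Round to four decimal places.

Total: 183 + 18 + 72 + 27 = 300.
P(S1) = 183/300 = 0.61. P(S2) = 18/300 = 0.06. P(S3) = 72/300 = 0.24. P(S4) = 27/300 = 0.09.
P(D) = P(D|S1)·P(S1) + P(D|S2)·P(S2) + P(D|S3)·P(S3) + P(D|S4)·P(S4)
      = 0.21·0.61 + 0.101·0.06 + 0.151·0.24 + 0.107·0.09
      = 0.1281 + 0.00606 + 0.03624 + 0.00963 = 0.18003

0.1800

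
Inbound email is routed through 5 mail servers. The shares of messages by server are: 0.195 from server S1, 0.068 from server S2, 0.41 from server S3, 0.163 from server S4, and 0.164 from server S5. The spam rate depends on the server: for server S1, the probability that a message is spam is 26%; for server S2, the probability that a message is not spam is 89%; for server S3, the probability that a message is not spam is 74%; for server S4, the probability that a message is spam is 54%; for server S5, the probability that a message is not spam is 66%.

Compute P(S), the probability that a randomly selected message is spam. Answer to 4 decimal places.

P(S|S2) = 1 − 0.89 = 0.11.
P(S|S3) = 1 − 0.74 = 0.26.
P(S|S5) = 1 − 0.66 = 0.34.
P(S) = P(S|S1)·P(S1) + P(S|S2)·P(S2) + P(S|S3)·P(S3) + P(S|S4)·P(S4) + P(S|S5)·P(S5)
      = 0.26·0.195 + 0.11·0.068 + 0.26·0.41 + 0.54·0.163 + 0.34·0.164
      = 0.0507 + 0.00748 + 0.1066 + 0.08802 + 0.05576 = 0.30856

0.3086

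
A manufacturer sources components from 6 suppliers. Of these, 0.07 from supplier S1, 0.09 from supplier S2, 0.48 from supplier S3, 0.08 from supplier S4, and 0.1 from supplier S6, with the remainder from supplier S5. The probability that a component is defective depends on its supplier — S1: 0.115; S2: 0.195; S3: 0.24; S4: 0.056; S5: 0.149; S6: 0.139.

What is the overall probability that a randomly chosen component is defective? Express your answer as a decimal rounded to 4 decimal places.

P(S5) = 1 − (0.07 + 0.09 + 0.48 + 0.08 + 0.1) = 0.18.
P(D) = P(D|S1)·P(S1) + P(D|S2)·P(S2) + P(D|S3)·P(S3) + P(D|S4)·P(S4) + P(D|S5)·P(S5) + P(D|S6)·P(S6)
      = 0.115·0.07 + 0.195·0.09 + 0.24·0.48 + 0.056·0.08 + 0.149·0.18 + 0.139·0.1
      = 0.00805 + 0.01755 + 0.1152 + 0.00448 + 0.02682 + 0.0139 = 0.186

0.1860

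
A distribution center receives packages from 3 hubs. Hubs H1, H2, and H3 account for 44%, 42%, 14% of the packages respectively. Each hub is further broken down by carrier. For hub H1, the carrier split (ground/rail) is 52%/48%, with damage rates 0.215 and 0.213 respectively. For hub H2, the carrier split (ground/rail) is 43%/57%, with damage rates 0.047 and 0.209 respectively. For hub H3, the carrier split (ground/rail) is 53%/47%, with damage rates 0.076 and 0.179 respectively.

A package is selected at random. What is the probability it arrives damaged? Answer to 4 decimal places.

0.1701

P(D|H1) = 0.52·0.215 + 0.48·0.213 = 0.1118 + 0.10224 = 0.21404
P(D|H2) = 0.43·0.047 + 0.57·0.209 = 0.02021 + 0.11913 = 0.13934
P(D|H3) = 0.53·0.076 + 0.47·0.179 = 0.04028 + 0.08413 = 0.12441
By total probability over the outer partition,
P(D) = 0.44·0.21404 + 0.42·0.13934 + 0.14·0.12441
      = 0.0941776 + 0.0585228 + 0.0174174 = 0.1701178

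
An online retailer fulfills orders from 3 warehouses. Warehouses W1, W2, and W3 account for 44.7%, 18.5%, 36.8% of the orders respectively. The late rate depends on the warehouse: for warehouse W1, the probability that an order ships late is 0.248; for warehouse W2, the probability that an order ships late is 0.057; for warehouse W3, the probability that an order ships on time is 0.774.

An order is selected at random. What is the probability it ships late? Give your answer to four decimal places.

P(L) ≈ 0.2046

P(L|W3) = 1 − 0.774 = 0.226.
Using total probability over the partition,
P(L) = P(L|W1)·P(W1) + P(L|W2)·P(W2) + P(L|W3)·P(W3)
      = 0.248·0.447 + 0.057·0.185 + 0.226·0.368
      = 0.110856 + 0.010545 + 0.083168 = 0.204569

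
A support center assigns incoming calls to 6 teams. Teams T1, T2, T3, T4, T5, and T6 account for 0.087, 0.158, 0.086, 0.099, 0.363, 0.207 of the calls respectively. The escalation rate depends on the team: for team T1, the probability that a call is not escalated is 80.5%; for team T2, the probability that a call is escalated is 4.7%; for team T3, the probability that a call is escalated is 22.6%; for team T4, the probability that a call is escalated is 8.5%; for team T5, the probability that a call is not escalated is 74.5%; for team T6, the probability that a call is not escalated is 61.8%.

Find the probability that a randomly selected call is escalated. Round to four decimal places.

P(E) ≈ 0.2239

P(E|T1) = 1 − 0.805 = 0.195.
P(E|T5) = 1 − 0.745 = 0.255.
P(E|T6) = 1 − 0.618 = 0.382.
By the law of total probability,
P(E) = P(E|T1)·P(T1) + P(E|T2)·P(T2) + P(E|T3)·P(T3) + P(E|T4)·P(T4) + P(E|T5)·P(T5) + P(E|T6)·P(T6)
      = 0.195·0.087 + 0.047·0.158 + 0.226·0.086 + 0.085·0.099 + 0.255·0.363 + 0.382·0.207
      = 0.016965 + 0.007426 + 0.019436 + 0.008415 + 0.092565 + 0.079074 = 0.223881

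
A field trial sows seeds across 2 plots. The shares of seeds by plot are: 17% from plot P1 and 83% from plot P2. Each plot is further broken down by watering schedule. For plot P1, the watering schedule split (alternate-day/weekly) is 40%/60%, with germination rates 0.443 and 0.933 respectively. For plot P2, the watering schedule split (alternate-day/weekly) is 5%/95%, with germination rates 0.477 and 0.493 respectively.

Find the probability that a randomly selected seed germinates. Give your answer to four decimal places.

P(G) ≈ 0.5338

P(G|P1) = 0.4·0.443 + 0.6·0.933 = 0.1772 + 0.5598 = 0.737
P(G|P2) = 0.05·0.477 + 0.95·0.493 = 0.02385 + 0.46835 = 0.4922
Then overall,
P(G) = 0.17·0.737 + 0.83·0.4922
      = 0.12529 + 0.408526 = 0.533816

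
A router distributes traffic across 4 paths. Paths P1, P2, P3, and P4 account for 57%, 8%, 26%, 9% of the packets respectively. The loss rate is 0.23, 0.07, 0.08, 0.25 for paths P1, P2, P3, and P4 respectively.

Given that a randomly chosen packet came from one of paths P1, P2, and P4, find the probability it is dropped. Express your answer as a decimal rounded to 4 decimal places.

Let S = {P1, P2, P4}.
P(S) = 0.57 + 0.08 + 0.09 = 0.74.
P(L ∩ S) = 0.23·0.57 + 0.07·0.08 + 0.25·0.09 = 0.1311 + 0.0056 + 0.0225 = 0.1592.
P(L | S) = 0.1592 / 0.74 = 0.215135…

P(L|S) ≈ 0.2151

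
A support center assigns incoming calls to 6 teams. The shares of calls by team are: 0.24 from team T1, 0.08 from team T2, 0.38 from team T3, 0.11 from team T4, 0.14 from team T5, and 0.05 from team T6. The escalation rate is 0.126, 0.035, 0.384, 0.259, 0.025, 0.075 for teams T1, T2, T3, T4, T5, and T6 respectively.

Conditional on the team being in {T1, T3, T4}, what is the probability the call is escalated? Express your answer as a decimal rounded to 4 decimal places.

P(E|S) ≈ 0.2803

Let S = {T1, T3, T4}.
P(S) = 0.24 + 0.38 + 0.11 = 0.73.
P(E ∩ S) = 0.126·0.24 + 0.384·0.38 + 0.259·0.11 = 0.03024 + 0.14592 + 0.02849 = 0.20465.
P(E | S) = 0.20465 / 0.73 = 0.280342…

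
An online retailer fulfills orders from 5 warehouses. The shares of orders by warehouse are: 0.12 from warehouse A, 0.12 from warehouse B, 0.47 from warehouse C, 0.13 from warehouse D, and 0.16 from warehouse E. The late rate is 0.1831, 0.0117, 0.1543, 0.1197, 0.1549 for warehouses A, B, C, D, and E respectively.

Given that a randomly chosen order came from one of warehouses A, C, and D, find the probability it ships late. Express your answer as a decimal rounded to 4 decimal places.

Let S = {A, C, D}.
P(S) = 0.12 + 0.47 + 0.13 = 0.72.
P(L ∩ S) = 0.1831·0.12 + 0.1543·0.47 + 0.1197·0.13 = 0.021972 + 0.072521 + 0.015561 = 0.110054.
P(L | S) = 0.110054 / 0.72 = 0.152853…

0.1529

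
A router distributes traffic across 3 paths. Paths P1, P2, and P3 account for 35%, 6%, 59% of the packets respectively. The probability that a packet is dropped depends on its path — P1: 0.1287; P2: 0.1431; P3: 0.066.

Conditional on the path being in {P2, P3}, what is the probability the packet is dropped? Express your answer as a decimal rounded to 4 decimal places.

Let S = {P2, P3}.
P(S) = 0.06 + 0.59 = 0.65.
P(L ∩ S) = 0.1431·0.06 + 0.066·0.59 = 0.008586 + 0.03894 = 0.047526.
P(L | S) = 0.047526 / 0.65 = 0.073117…

P(L|S) ≈ 0.0731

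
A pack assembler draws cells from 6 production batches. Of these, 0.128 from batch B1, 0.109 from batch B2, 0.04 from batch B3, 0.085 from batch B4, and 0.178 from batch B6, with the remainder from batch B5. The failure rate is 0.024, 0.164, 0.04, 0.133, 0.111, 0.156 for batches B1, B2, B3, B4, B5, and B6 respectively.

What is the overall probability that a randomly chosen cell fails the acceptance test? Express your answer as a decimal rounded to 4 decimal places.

P(F) ≈ 0.1127

P(B5) = 1 − (0.128 + 0.109 + 0.04 + 0.085 + 0.178) = 0.46.
By the law of total probability,
P(F) = P(F|B1)·P(B1) + P(F|B2)·P(B2) + P(F|B3)·P(B3) + P(F|B4)·P(B4) + P(F|B5)·P(B5) + P(F|B6)·P(B6)
      = 0.024·0.128 + 0.164·0.109 + 0.04·0.04 + 0.133·0.085 + 0.111·0.46 + 0.156·0.178
      = 0.003072 + 0.017876 + 0.0016 + 0.011305 + 0.05106 + 0.027768 = 0.112681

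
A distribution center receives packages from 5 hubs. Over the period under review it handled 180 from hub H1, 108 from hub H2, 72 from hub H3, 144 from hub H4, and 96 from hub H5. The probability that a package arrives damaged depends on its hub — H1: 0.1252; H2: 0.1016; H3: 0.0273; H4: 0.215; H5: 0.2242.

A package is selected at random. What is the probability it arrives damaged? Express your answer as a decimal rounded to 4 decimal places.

Total: 180 + 108 + 72 + 144 + 96 = 600.
P(H1) = 180/600 = 0.3. P(H2) = 108/600 = 0.18. P(H3) = 72/600 = 0.12. P(H4) = 144/600 = 0.24. P(H5) = 96/600 = 0.16.
P(D) = P(D|H1)·P(H1) + P(D|H2)·P(H2) + P(D|H3)·P(H3) + P(D|H4)·P(H4) + P(D|H5)·P(H5)
      = 0.1252·0.3 + 0.1016·0.18 + 0.0273·0.12 + 0.215·0.24 + 0.2242·0.16
      = 0.03756 + 0.018288 + 0.003276 + 0.0516 + 0.035872 = 0.146596

0.1466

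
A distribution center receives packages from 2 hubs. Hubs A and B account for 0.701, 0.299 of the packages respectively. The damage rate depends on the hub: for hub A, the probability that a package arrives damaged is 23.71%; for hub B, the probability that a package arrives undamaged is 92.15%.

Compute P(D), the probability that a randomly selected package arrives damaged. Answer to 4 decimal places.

P(D|B) = 1 − 0.9215 = 0.0785.
Summing over the partition,
P(D) = P(D|A)·P(A) + P(D|B)·P(B)
      = 0.2371·0.701 + 0.0785·0.299
      = 0.1662071 + 0.0234715 = 0.1896786

P(D) ≈ 0.1897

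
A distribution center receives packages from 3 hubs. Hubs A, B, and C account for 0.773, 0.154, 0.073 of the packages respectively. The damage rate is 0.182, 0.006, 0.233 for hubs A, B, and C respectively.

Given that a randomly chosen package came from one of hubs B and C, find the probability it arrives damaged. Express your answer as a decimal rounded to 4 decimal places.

Let S = {B, C}.
P(S) = 0.154 + 0.073 = 0.227.
P(D ∩ S) = 0.006·0.154 + 0.233·0.073 = 0.000924 + 0.017009 = 0.017933.
P(D | S) = 0.017933 / 0.227 = 0.079000…

P(D|S) ≈ 0.0790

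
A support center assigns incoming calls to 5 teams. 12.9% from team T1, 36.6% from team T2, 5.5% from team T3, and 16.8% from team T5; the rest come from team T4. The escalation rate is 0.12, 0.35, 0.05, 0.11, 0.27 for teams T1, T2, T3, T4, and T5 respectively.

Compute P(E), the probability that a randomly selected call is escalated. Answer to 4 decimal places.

P(T4) = 1 − (0.129 + 0.366 + 0.055 + 0.168) = 0.282.
P(E) = P(E|T1)·P(T1) + P(E|T2)·P(T2) + P(E|T3)·P(T3) + P(E|T4)·P(T4) + P(E|T5)·P(T5)
      = 0.12·0.129 + 0.35·0.366 + 0.05·0.055 + 0.11·0.282 + 0.27·0.168
      = 0.01548 + 0.1281 + 0.00275 + 0.03102 + 0.04536 = 0.22271

P(E) ≈ 0.2227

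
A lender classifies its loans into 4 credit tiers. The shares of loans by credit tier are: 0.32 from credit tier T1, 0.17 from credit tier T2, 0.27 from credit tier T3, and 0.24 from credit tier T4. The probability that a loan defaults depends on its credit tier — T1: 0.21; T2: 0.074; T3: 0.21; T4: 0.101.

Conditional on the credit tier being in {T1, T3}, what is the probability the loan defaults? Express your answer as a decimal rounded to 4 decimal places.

0.2100

Let S = {T1, T3}.
P(S) = 0.32 + 0.27 = 0.59.
P(D ∩ S) = 0.21·0.32 + 0.21·0.27 = 0.0672 + 0.0567 = 0.1239.
P(D | S) = 0.1239 / 0.59 = 0.210000…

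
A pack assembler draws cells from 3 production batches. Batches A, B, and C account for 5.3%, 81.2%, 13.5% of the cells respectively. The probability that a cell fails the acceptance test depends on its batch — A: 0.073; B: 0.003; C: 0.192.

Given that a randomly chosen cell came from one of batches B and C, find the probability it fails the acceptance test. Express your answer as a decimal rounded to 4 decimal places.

P(F|S) ≈ 0.0299

Let S = {B, C}.
P(S) = 0.812 + 0.135 = 0.947.
P(F ∩ S) = 0.003·0.812 + 0.192·0.135 = 0.002436 + 0.02592 = 0.028356.
P(F | S) = 0.028356 / 0.947 = 0.029943…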